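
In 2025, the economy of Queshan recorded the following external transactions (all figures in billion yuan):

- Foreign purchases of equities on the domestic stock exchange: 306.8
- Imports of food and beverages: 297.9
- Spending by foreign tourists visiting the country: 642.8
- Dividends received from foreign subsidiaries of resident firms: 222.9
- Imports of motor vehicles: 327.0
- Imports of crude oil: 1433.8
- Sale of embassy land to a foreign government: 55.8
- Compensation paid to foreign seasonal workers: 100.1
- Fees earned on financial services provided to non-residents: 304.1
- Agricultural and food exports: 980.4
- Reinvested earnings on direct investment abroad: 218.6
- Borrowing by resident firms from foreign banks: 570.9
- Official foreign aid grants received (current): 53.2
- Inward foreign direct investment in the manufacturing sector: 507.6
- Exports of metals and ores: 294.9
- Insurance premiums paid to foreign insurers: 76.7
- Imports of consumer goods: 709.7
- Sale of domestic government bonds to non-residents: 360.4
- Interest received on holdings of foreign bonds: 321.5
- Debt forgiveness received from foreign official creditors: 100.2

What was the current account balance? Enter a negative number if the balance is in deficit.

Goods: 294.9 - 327.0 - 709.7 - 297.9 - 1433.8 + 980.4 = -1493.1
Services: -76.7 + 304.1 + 642.8 = 870.2
Primary income: 222.9 + 321.5 - 100.1 + 218.6 = 662.9
Secondary income: 53.2
Current account = (-1493.1) + 870.2 + 662.9 + 53.2 = 93.2
(Excluded from the current account — financial account: foreign purchases of equities on the domestic stock exchange 306.8, borrowing by resident firms from foreign banks 570.9, inward foreign direct investment in the manufacturing sector 507.6, sale of domestic government bonds to non-residents 360.4; capital account: sale of embassy land to a foreign government 55.8, debt forgiveness received from foreign official creditors 100.2.)

93.2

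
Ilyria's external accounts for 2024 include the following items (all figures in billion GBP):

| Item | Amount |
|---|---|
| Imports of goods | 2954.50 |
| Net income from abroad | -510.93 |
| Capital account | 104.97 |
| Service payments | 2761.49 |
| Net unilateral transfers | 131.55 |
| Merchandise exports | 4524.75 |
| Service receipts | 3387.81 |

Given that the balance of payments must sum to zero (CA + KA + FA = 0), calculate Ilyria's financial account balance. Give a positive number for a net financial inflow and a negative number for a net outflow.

-1922.16

Goods balance = 4524.75 - 2954.50 = 1570.25
Services balance = 3387.81 - 2761.49 = 626.32
Trade balance (goods + services) = 1570.25 + 626.32 = 2196.57
Net primary income = -510.93
Net secondary income = 131.55
Current account = 2196.57 + (-510.93) + 131.55 = 1817.19
Financial account = -(1817.19 + 104.97) = -1922.16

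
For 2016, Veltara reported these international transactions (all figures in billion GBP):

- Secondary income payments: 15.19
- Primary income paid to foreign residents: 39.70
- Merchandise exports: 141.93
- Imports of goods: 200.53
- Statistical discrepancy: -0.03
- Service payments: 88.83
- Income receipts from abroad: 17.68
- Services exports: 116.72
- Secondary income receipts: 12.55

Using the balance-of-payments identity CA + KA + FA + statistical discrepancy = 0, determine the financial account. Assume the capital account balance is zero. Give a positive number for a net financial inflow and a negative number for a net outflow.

Goods balance = 141.93 - 200.53 = -58.60
Services balance = 116.72 - 88.83 = 27.89
Trade balance (goods + services) = -58.60 + 27.89 = -30.71
Net primary income = 17.68 - 39.70 = -22.02
Net secondary income = 12.55 - 15.19 = -2.64
Current account = -30.71 + (-22.02) + (-2.64) = -55.37
Financial account = -(-55.37 + (-0.03)) = 55.40

55.40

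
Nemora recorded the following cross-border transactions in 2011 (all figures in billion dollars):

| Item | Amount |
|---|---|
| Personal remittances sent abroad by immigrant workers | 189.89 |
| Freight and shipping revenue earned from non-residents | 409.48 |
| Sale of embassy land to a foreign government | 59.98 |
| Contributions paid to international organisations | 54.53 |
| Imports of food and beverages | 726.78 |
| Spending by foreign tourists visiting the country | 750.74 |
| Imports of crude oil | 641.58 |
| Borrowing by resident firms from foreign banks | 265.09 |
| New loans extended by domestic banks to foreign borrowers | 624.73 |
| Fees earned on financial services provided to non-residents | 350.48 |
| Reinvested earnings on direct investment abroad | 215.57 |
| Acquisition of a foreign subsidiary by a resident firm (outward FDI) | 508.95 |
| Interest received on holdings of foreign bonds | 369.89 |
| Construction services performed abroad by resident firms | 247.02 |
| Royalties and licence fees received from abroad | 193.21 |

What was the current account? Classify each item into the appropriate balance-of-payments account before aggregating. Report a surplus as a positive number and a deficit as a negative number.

Goods: -641.58 - 726.78 = -1368.36
Services: 750.74 + 193.21 + 247.02 + 350.48 + 409.48 = 1950.93
Primary income: 215.57 + 369.89 = 585.46
Secondary income: -54.53 - 189.89 = -244.42
Current account = (-1368.36) + 1950.93 + 585.46 + (-244.42) = 923.61
(Excluded from the current account — capital account: sale of embassy land to a foreign government 59.98; financial account: borrowing by resident firms from foreign banks 265.09, new loans extended by domestic banks to foreign borrowers 624.73, acquisition of a foreign subsidiary by a resident firm (outward FDI) 508.95.)

923.61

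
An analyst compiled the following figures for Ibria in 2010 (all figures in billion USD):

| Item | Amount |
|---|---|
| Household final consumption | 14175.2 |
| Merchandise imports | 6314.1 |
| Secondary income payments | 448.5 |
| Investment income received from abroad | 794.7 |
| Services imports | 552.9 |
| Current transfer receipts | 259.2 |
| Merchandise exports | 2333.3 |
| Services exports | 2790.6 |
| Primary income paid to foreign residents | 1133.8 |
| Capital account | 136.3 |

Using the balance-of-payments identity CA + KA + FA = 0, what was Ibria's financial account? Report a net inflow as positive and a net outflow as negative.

Goods balance = 2333.3 - 6314.1 = -3980.8
Services balance = 2790.6 - 552.9 = 2237.7
Trade balance (goods + services) = -3980.8 + 2237.7 = -1743.1
Net primary income = 794.7 - 1133.8 = -339.1
Net secondary income = 259.2 - 448.5 = -189.3
Current account = -1743.1 + (-339.1) + (-189.3) = -2271.5
Financial account = -(-2271.5 + 136.3) = 2135.2

2135.2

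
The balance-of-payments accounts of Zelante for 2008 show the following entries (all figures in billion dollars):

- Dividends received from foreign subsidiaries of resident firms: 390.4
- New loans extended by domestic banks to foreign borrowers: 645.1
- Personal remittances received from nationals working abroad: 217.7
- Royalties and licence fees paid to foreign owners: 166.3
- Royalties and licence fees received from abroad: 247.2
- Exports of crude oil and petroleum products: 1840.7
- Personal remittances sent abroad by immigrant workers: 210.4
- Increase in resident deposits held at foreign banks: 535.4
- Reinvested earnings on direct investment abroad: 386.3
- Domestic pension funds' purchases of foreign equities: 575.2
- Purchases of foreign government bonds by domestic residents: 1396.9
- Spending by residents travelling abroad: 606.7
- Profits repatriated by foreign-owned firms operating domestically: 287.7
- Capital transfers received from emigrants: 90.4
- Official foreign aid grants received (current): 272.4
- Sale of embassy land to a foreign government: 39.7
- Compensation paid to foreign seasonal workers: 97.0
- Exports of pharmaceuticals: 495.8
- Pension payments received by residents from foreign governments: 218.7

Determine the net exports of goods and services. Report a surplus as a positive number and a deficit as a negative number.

1810.7

Goods: 1840.7 + 495.8 = 2336.5
Services: -166.3 - 606.7 + 247.2 = -525.8
Trade balance = 2336.5 + (-525.8) = 1810.7
(Excluded from the trade balance — primary income: dividends received from foreign subsidiaries of resident firms 390.4, reinvested earnings on direct investment abroad 386.3, profits repatriated by foreign-owned firms operating domestically 287.7, compensation paid to foreign seasonal workers 97.0; financial account: new loans extended by domestic banks to foreign borrowers 645.1, increase in resident deposits held at foreign banks 535.4, domestic pension funds' purchases of foreign equities 575.2, purchases of foreign government bonds by domestic residents 1396.9; secondary income: personal remittances received from nationals working abroad 217.7, personal remittances sent abroad by immigrant workers 210.4, official foreign aid grants received (current) 272.4, pension payments received by residents from foreign governments 218.7; capital account: capital transfers received from emigrants 90.4, sale of embassy land to a foreign government 39.7.)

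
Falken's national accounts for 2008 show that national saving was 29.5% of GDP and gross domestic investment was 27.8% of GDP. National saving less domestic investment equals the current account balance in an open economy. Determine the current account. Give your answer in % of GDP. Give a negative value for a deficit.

CA = S - I = 29.5 - 27.8 = 1.7

1.7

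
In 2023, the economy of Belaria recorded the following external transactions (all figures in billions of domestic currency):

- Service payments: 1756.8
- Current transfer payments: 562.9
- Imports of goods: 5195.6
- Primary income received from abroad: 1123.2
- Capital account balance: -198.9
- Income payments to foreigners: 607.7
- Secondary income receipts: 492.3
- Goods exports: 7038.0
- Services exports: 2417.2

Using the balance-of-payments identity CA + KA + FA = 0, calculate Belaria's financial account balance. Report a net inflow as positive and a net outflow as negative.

Goods balance = 7038.0 - 5195.6 = 1842.4
Services balance = 2417.2 - 1756.8 = 660.4
Trade balance (goods + services) = 1842.4 + 660.4 = 2502.8
Net primary income = 1123.2 - 607.7 = 515.5
Net secondary income = 492.3 - 562.9 = -70.6
Current account = 2502.8 + 515.5 + (-70.6) = 2947.7
Financial account = -(2947.7 + (-198.9)) = -2748.8

-2748.8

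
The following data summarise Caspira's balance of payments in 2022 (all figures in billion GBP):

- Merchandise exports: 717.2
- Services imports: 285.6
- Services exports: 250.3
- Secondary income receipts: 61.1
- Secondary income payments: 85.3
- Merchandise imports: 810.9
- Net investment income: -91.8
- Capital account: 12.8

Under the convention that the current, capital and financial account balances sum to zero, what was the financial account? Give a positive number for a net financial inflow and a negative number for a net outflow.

Goods balance = 717.2 - 810.9 = -93.7
Services balance = 250.3 - 285.6 = -35.3
Trade balance (goods + services) = -93.7 + (-35.3) = -129.0
Net primary income = -91.8
Net secondary income = 61.1 - 85.3 = -24.2
Current account = -129.0 + (-91.8) + (-24.2) = -245.0
Financial account = -(-245.0 + 12.8) = 232.2

232.2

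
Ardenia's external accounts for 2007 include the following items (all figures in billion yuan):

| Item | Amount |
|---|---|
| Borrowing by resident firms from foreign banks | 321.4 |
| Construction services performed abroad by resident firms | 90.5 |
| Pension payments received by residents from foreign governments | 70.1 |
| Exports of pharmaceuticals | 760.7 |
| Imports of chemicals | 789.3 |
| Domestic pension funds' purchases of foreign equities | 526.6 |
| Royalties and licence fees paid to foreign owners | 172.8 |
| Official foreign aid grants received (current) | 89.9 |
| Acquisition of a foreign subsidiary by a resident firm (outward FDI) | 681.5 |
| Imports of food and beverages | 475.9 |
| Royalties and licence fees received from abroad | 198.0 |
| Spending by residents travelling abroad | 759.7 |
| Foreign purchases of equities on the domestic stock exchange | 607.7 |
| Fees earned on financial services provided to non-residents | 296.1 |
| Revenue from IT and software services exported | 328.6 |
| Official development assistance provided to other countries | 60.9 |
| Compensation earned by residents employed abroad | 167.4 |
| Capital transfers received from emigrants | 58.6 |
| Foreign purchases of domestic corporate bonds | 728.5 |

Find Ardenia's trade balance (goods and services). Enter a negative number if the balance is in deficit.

-523.8

Goods: -789.3 + 760.7 - 475.9 = -504.5
Services: 328.6 - 759.7 - 172.8 + 296.1 + 90.5 + 198.0 = -19.3
Trade balance = -504.5 + (-19.3) = -523.8
(Excluded from the trade balance — financial account: borrowing by resident firms from foreign banks 321.4, domestic pension funds' purchases of foreign equities 526.6, acquisition of a foreign subsidiary by a resident firm (outward FDI) 681.5, foreign purchases of equities on the domestic stock exchange 607.7, foreign purchases of domestic corporate bonds 728.5; secondary income: pension payments received by residents from foreign governments 70.1, official foreign aid grants received (current) 89.9, official development assistance provided to other countries 60.9; primary income: compensation earned by residents employed abroad 167.4; capital account: capital transfers received from emigrants 58.6.)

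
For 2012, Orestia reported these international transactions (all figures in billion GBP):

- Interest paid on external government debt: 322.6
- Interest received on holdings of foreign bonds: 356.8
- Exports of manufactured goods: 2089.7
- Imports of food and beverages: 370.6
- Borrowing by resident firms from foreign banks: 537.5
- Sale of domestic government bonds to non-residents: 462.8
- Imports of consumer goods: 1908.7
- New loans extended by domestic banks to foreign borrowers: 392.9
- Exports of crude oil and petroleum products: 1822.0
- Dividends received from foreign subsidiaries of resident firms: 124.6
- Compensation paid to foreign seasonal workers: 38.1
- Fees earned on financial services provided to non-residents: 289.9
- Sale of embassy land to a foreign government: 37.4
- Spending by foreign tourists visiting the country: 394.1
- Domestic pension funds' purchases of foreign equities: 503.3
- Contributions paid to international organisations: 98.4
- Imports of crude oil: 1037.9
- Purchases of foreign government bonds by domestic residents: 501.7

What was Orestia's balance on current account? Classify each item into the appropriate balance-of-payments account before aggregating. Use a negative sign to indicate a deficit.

1300.8

Goods: -1037.9 - 1908.7 - 370.6 + 1822.0 + 2089.7 = 594.5
Services: 394.1 + 289.9 = 684.0
Primary income: -38.1 - 322.6 + 124.6 + 356.8 = 120.7
Secondary income: -98.4
Current account = 594.5 + 684.0 + 120.7 + (-98.4) = 1300.8
(Excluded from the current account — financial account: borrowing by resident firms from foreign banks 537.5, sale of domestic government bonds to non-residents 462.8, new loans extended by domestic banks to foreign borrowers 392.9, domestic pension funds' purchases of foreign equities 503.3, purchases of foreign government bonds by domestic residents 501.7; capital account: sale of embassy land to a foreign government 37.4.)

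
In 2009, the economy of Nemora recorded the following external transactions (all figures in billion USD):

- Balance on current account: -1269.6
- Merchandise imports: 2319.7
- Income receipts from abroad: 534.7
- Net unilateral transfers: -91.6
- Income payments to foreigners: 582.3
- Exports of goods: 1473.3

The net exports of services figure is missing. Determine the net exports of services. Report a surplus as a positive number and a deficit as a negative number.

Current account = goods balance + services balance + net primary income + net secondary income
Sum of the known components = -985.6
Net exports of services = CA - (known components) = -1269.6 - (-985.6) = -284.0

-284.0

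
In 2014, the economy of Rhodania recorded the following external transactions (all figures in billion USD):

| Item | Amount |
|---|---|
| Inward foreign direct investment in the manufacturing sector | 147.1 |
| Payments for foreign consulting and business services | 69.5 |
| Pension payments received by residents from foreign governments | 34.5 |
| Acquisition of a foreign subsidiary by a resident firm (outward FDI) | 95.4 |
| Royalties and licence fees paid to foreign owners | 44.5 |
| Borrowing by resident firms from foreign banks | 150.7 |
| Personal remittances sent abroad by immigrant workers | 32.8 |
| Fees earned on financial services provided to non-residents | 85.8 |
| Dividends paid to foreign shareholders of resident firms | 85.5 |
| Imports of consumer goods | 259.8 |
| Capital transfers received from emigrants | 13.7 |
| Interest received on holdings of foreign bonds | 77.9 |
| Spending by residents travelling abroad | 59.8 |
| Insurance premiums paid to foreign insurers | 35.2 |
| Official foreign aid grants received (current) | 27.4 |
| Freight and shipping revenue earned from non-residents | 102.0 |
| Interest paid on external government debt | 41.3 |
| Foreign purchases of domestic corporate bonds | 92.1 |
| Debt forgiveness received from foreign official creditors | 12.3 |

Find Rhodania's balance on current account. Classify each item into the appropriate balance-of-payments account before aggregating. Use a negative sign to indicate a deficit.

-300.8

Goods: -259.8
Services: 102.0 + 85.8 - 69.5 - 35.2 - 59.8 - 44.5 = -21.2
Primary income: 77.9 - 41.3 - 85.5 = -48.9
Secondary income: 34.5 - 32.8 + 27.4 = 29.1
Current account = (-259.8) + (-21.2) + (-48.9) + 29.1 = -300.8
(Excluded from the current account — financial account: inward foreign direct investment in the manufacturing sector 147.1, acquisition of a foreign subsidiary by a resident firm (outward FDI) 95.4, borrowing by resident firms from foreign banks 150.7, foreign purchases of domestic corporate bonds 92.1; capital account: capital transfers received from emigrants 13.7, debt forgiveness received from foreign official creditors 12.3.)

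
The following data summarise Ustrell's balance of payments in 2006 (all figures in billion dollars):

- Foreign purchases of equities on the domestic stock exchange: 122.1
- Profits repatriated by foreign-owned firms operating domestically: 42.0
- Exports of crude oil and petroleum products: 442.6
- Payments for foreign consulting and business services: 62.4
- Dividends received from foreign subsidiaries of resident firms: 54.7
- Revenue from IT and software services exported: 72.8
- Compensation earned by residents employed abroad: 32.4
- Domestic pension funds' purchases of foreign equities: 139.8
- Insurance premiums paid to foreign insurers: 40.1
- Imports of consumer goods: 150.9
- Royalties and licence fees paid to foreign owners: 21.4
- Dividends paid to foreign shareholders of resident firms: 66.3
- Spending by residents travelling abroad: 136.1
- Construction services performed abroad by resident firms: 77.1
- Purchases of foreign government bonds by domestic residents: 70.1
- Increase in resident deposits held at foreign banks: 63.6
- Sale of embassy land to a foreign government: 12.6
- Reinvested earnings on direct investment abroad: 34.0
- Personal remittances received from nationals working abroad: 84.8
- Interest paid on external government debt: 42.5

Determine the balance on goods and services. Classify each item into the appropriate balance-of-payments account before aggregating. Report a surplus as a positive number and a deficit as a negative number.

Goods: 442.6 - 150.9 = 291.7
Services: -21.4 - 136.1 - 40.1 - 62.4 + 77.1 + 72.8 = -110.1
Trade balance = 291.7 + (-110.1) = 181.6
(Excluded from the trade balance — financial account: foreign purchases of equities on the domestic stock exchange 122.1, domestic pension funds' purchases of foreign equities 139.8, purchases of foreign government bonds by domestic residents 70.1, increase in resident deposits held at foreign banks 63.6; primary income: profits repatriated by foreign-owned firms operating domestically 42.0, dividends received from foreign subsidiaries of resident firms 54.7, compensation earned by residents employed abroad 32.4, dividends paid to foreign shareholders of resident firms 66.3, reinvested earnings on direct investment abroad 34.0, interest paid on external government debt 42.5; capital account: sale of embassy land to a foreign government 12.6; secondary income: personal remittances received from nationals working abroad 84.8.)

181.6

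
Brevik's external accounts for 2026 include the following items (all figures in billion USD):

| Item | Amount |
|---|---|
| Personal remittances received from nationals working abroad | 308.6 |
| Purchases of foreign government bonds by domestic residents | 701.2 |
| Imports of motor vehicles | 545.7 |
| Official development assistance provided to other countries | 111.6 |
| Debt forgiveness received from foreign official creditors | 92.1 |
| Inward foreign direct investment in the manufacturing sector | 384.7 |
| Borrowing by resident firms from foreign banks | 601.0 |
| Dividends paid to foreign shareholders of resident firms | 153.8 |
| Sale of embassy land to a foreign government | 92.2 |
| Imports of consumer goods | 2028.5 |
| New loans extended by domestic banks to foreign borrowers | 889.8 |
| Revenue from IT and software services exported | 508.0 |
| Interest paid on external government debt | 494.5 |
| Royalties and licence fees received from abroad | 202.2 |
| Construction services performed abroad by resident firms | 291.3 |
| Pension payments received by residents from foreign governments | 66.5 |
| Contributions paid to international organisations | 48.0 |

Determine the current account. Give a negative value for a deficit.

-2005.5

Goods: -2028.5 - 545.7 = -2574.2
Services: 508.0 + 202.2 + 291.3 = 1001.5
Primary income: -494.5 - 153.8 = -648.3
Secondary income: 66.5 - 111.6 - 48.0 + 308.6 = 215.5
Current account = (-2574.2) + 1001.5 + (-648.3) + 215.5 = -2005.5
(Excluded from the current account — financial account: purchases of foreign government bonds by domestic residents 701.2, inward foreign direct investment in the manufacturing sector 384.7, borrowing by resident firms from foreign banks 601.0, new loans extended by domestic banks to foreign borrowers 889.8; capital account: debt forgiveness received from foreign official creditors 92.1, sale of embassy land to a foreign government 92.2.)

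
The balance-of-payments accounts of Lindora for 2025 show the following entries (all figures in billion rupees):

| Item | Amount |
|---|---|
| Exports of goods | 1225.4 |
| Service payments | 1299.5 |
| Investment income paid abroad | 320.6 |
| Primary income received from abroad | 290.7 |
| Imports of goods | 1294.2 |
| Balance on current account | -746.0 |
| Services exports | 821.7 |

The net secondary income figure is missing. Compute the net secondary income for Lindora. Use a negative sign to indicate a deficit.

-169.5

Current account = goods balance + services balance + net primary income + net secondary income
Sum of the known components = -576.5
Net secondary income = CA - (known components) = -746.0 - (-576.5) = -169.5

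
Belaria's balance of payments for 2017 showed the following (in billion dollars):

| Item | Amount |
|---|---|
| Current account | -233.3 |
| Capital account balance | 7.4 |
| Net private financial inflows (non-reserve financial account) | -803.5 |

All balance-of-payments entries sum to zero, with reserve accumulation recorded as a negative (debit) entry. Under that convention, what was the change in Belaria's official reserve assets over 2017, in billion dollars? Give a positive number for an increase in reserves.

-1029.4

Official reserve transactions balance = -((-233.3) + 7.4 + (-803.5)) = 1029.4
An accumulation of reserves is recorded as a debit (negative entry), so the change in the stock of reserves is the negative of that balance.
Change in official reserves = -(1029.4) = -1029.4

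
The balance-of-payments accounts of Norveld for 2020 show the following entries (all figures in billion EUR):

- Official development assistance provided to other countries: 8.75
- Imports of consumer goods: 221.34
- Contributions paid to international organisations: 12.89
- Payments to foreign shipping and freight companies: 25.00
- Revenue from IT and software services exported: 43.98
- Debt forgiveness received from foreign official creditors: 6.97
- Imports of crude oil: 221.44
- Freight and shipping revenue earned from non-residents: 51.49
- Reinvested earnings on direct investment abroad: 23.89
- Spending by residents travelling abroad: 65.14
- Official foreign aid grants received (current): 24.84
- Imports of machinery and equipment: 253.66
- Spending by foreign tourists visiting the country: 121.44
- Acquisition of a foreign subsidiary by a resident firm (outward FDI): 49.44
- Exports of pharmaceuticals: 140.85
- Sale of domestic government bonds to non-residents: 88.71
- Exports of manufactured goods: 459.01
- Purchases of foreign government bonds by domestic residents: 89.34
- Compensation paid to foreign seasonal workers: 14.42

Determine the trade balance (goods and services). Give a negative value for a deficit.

30.19

Goods: -221.44 + 140.85 - 253.66 + 459.01 - 221.34 = -96.58
Services: 121.44 - 65.14 + 51.49 + 43.98 - 25.00 = 126.77
Trade balance = -96.58 + 126.77 = 30.19
(Excluded from the trade balance — secondary income: official development assistance provided to other countries 8.75, contributions paid to international organisations 12.89, official foreign aid grants received (current) 24.84; capital account: debt forgiveness received from foreign official creditors 6.97; primary income: reinvested earnings on direct investment abroad 23.89, compensation paid to foreign seasonal workers 14.42; financial account: acquisition of a foreign subsidiary by a resident firm (outward FDI) 49.44, sale of domestic government bonds to non-residents 88.71, purchases of foreign government bonds by domestic residents 89.34.)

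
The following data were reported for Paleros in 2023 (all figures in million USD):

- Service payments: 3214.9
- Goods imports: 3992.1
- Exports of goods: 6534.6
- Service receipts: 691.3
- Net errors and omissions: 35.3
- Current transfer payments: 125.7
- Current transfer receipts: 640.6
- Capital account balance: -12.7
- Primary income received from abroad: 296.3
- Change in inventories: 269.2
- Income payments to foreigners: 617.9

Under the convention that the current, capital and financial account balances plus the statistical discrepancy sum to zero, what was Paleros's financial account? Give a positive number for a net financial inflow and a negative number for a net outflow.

Goods balance = 6534.6 - 3992.1 = 2542.5
Services balance = 691.3 - 3214.9 = -2523.6
Trade balance (goods + services) = 2542.5 + (-2523.6) = 18.9
Net primary income = 296.3 - 617.9 = -321.6
Net secondary income = 640.6 - 125.7 = 514.9
Current account = 18.9 + (-321.6) + 514.9 = 212.2
Financial account = -(212.2 + (-12.7) + 35.3) = -234.8

-234.8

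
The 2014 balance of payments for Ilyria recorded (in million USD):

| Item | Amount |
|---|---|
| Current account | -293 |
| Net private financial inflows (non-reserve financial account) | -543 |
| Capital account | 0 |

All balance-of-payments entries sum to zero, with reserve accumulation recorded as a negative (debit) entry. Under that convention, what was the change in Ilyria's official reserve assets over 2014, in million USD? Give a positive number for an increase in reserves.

-836

Official reserve transactions balance = -((-293) + 0 + (-543)) = 836
An accumulation of reserves is recorded as a debit (negative entry), so the change in the stock of reserves is the negative of that balance.
Change in official reserves = -(836) = -836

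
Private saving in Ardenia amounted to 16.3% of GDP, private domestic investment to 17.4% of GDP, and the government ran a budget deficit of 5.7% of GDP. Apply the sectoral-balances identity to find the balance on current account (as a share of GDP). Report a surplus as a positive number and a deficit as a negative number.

By the sectoral-balances identity, CA = (S_private - I) + (T - G).
Private balance = 16.3 - 17.4 = -1.1
Government balance (T - G) = -5.7
CA = -1.1 + (-5.7) = -6.8

-6.8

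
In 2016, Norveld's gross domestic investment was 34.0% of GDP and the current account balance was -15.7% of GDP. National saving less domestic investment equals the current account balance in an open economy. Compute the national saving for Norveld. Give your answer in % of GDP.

S = I + CA = 34.0 + (-15.7) = 18.3

18.3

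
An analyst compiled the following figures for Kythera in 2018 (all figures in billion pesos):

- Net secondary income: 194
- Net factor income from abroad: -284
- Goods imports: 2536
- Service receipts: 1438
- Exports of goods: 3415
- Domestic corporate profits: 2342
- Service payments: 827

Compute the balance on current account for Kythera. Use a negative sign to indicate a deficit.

1400

Goods balance = 3415 - 2536 = 879
Services balance = 1438 - 827 = 611
Trade balance (goods + services) = 879 + 611 = 1490
Net primary income = -284
Net secondary income = 194
Current account = 1490 + (-284) + 194 = 1400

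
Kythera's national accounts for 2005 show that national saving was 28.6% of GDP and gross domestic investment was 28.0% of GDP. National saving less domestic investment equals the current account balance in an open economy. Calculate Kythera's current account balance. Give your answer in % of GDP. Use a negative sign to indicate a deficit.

0.6

S - I = CA (net lending to the rest of the world).
CA = S - I = 28.6 - 28.0 = 0.6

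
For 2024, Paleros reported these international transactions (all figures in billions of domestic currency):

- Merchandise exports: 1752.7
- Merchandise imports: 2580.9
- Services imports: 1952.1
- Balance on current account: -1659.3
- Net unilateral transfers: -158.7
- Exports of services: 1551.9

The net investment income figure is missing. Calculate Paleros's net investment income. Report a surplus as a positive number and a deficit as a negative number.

-272.2

Current account = goods balance + services balance + net primary income + net secondary income
Sum of the known components = -1387.1
Net investment income = CA - (known components) = -1659.3 - (-1387.1) = -272.2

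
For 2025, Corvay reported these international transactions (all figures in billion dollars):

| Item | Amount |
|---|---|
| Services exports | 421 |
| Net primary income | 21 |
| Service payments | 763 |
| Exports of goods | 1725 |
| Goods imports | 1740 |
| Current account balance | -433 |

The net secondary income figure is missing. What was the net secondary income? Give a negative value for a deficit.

Current account = goods balance + services balance + net primary income + net secondary income
Sum of the known components = -336
Net secondary income = CA - (known components) = -433 - (-336) = -97

-97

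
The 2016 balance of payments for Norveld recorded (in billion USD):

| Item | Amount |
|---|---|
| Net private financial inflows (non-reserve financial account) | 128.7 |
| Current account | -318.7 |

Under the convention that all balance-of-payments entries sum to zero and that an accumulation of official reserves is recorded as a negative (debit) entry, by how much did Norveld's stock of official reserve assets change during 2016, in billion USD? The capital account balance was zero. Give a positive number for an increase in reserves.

-190.0

Official reserve transactions balance = -((-318.7) + 128.7) = 190.0
An accumulation of reserves is recorded as a debit (negative entry), so the change in the stock of reserves is the negative of that balance.
Change in official reserves = -(190.0) = -190.0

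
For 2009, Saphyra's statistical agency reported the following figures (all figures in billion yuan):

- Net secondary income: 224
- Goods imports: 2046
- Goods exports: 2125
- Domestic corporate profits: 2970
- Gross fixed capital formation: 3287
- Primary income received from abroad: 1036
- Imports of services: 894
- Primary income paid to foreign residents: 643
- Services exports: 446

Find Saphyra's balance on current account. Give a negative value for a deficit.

Goods balance = 2125 - 2046 = 79
Services balance = 446 - 894 = -448
Trade balance (goods + services) = 79 + (-448) = -369
Net primary income = 1036 - 643 = 393
Net secondary income = 224
Current account = -369 + 393 + 224 = 248

248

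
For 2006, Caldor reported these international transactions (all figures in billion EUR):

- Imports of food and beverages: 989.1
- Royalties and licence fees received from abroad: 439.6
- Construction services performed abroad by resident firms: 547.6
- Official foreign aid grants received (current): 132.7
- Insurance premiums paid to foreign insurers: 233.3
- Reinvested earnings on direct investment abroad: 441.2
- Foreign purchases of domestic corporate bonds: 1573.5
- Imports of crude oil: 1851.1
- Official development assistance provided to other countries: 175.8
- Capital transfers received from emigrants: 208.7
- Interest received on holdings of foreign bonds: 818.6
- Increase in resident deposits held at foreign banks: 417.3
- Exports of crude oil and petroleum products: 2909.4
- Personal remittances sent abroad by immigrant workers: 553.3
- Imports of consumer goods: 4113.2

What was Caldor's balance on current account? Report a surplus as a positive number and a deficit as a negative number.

Goods: 2909.4 - 1851.1 - 989.1 - 4113.2 = -4044.0
Services: 547.6 - 233.3 + 439.6 = 753.9
Primary income: 441.2 + 818.6 = 1259.8
Secondary income: -553.3 - 175.8 + 132.7 = -596.4
Current account = (-4044.0) + 753.9 + 1259.8 + (-596.4) = -2626.7
(Excluded from the current account — financial account: foreign purchases of domestic corporate bonds 1573.5, increase in resident deposits held at foreign banks 417.3; capital account: capital transfers received from emigrants 208.7.)

-2626.7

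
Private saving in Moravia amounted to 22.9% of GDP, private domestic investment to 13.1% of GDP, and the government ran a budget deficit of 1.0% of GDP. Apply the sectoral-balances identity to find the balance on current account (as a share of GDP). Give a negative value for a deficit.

By the sectoral-balances identity, CA = (S_private - I) + (T - G).
Private balance = 22.9 - 13.1 = 9.8
Government balance (T - G) = -1.0
CA = 9.8 + (-1.0) = 8.8

8.8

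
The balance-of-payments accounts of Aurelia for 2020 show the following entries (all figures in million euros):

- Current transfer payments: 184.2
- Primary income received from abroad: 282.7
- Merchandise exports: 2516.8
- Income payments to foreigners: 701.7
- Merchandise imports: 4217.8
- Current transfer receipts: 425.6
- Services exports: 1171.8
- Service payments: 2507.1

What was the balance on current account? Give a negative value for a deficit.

Goods balance = 2516.8 - 4217.8 = -1701.0
Services balance = 1171.8 - 2507.1 = -1335.3
Trade balance (goods + services) = -1701.0 + (-1335.3) = -3036.3
Net primary income = 282.7 - 701.7 = -419.0
Net secondary income = 425.6 - 184.2 = 241.4
Current account = -3036.3 + (-419.0) + 241.4 = -3213.9

-3213.9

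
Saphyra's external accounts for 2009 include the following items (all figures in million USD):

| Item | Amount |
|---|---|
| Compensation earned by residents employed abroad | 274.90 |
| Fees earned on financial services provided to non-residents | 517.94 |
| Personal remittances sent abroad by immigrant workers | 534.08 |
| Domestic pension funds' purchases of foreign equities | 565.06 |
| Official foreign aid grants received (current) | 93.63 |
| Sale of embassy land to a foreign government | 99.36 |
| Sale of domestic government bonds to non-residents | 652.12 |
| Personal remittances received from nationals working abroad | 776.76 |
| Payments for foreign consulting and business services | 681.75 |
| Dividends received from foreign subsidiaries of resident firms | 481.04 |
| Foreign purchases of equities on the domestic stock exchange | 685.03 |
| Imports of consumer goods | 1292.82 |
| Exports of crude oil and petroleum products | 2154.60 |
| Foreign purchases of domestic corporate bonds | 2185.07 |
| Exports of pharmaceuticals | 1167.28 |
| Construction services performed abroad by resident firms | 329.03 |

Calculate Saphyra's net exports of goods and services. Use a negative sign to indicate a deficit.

Goods: -1292.82 + 1167.28 + 2154.60 = 2029.06
Services: 329.03 + 517.94 - 681.75 = 165.22
Trade balance = 2029.06 + 165.22 = 2194.28
(Excluded from the trade balance — primary income: compensation earned by residents employed abroad 274.90, dividends received from foreign subsidiaries of resident firms 481.04; secondary income: personal remittances sent abroad by immigrant workers 534.08, official foreign aid grants received (current) 93.63, personal remittances received from nationals working abroad 776.76; financial account: domestic pension funds' purchases of foreign equities 565.06, sale of domestic government bonds to non-residents 652.12, foreign purchases of equities on the domestic stock exchange 685.03, foreign purchases of domestic corporate bonds 2185.07; capital account: sale of embassy land to a foreign government 99.36.)

2194.28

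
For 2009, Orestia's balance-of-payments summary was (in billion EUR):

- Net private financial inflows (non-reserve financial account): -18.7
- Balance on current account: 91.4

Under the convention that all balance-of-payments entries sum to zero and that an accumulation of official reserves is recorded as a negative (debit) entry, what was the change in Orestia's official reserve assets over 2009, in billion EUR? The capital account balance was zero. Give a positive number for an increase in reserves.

72.7

Official reserve transactions balance = -(91.4 + (-18.7)) = -72.7
An accumulation of reserves is recorded as a debit (negative entry), so the change in the stock of reserves is the negative of that balance.
Change in official reserves = -(-72.7) = 72.7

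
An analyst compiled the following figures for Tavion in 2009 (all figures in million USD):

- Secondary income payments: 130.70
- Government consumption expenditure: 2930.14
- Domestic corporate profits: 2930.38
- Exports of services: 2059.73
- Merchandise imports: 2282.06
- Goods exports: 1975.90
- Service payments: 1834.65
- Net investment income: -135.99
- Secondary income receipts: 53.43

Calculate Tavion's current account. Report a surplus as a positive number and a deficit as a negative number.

-294.34

Goods balance = 1975.90 - 2282.06 = -306.16
Services balance = 2059.73 - 1834.65 = 225.08
Trade balance (goods + services) = -306.16 + 225.08 = -81.08
Net primary income = -135.99
Net secondary income = 53.43 - 130.70 = -77.27
Current account = -81.08 + (-135.99) + (-77.27) = -294.34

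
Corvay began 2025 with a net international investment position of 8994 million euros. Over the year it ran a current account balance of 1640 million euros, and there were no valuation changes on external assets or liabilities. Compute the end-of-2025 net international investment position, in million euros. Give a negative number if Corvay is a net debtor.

10634

With no valuation effects, change in NIIP = current account = 1640
End-of-year NIIP = 8994 + 1640 = 10634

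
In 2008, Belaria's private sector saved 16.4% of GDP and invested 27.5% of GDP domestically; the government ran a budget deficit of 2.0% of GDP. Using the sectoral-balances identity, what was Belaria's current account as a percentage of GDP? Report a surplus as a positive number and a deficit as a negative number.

By the sectoral-balances identity, CA = (S_private - I) + (T - G).
Private balance = 16.4 - 27.5 = -11.1
Government balance (T - G) = -2.0
CA = -11.1 + (-2.0) = -13.1

-13.1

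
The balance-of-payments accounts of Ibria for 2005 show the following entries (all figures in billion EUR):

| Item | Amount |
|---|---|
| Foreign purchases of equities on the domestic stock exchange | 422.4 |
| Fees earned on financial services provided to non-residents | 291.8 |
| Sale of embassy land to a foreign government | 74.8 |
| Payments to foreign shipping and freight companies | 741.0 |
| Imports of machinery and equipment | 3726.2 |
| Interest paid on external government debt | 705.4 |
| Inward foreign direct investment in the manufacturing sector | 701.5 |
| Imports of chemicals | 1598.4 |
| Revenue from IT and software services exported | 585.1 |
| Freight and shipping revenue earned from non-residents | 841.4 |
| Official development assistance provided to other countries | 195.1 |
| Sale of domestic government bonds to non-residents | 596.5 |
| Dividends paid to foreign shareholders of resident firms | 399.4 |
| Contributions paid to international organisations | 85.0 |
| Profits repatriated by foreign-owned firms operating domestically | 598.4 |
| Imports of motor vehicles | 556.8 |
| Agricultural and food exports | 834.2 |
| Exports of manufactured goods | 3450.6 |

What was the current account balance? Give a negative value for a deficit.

Goods: -556.8 + 3450.6 + 834.2 - 3726.2 - 1598.4 = -1596.6
Services: 841.4 + 291.8 - 741.0 + 585.1 = 977.3
Primary income: -598.4 - 705.4 - 399.4 = -1703.2
Secondary income: -85.0 - 195.1 = -280.1
Current account = (-1596.6) + 977.3 + (-1703.2) + (-280.1) = -2602.6
(Excluded from the current account — financial account: foreign purchases of equities on the domestic stock exchange 422.4, inward foreign direct investment in the manufacturing sector 701.5, sale of domestic government bonds to non-residents 596.5; capital account: sale of embassy land to a foreign government 74.8.)

-2602.6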